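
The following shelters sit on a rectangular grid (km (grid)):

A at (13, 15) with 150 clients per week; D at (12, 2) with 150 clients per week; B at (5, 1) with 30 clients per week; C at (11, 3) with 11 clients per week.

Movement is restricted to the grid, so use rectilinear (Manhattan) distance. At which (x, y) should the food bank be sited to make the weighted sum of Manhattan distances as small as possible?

Manhattan distance separates: Σwᵢ(|x−xᵢ|+|y−yᵢ|) = Σwᵢ|x−xᵢ| + Σwᵢ|y−yᵢ|, so x and y are optimised independently as 1-D weighted medians.
Total weight W = 341; half = 170.5.
x-coordinate, sorted with cumulative weight:
  x=5 (B, w=30) cum 30
  x=11 (C, w=11) cum 41
  x=12 (D, w=150) cum 191  ← median
  x=13 (A, w=150) cum 341
⇒ x* = 12
y-coordinate, sorted with cumulative weight:
  y=1 (B, w=30) cum 30
  y=2 (D, w=150) cum 180  ← median
  y=3 (C, w=11) cum 191
  y=15 (A, w=150) cum 341
⇒ y* = 2

(12, 2)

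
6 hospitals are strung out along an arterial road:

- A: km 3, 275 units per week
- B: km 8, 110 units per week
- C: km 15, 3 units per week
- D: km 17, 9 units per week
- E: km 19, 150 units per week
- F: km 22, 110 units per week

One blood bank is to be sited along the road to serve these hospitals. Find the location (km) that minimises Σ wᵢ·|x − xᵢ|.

x = 8

For a sum of weighted absolute distances on a line, the optimum is the weighted median (not the mean). Total weight W = 657; half-weight = 328.5.
Sort by position and accumulate weight:
  km 3 (A, w=275) → cum 275
  km 8 (B, w=110) → cum 385  ≥ 328.5 → median here
  km 15 (C, w=3) → cum 388
  km 17 (D, w=9) → cum 397
  km 19 (E, w=150) → cum 547
  km 22 (F, w=110) → cum 657
Optimal location: km 8.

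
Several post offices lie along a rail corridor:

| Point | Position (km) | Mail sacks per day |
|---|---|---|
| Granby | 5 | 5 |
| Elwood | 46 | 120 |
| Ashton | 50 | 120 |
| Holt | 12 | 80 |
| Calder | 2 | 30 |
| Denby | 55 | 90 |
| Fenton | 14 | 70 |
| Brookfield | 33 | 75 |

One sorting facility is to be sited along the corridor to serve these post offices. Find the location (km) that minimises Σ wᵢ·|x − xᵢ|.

x = 46

For a sum of weighted absolute distances on a line, the optimum is the weighted median (not the mean). Total weight W = 590; half-weight = 295.
Sort by position and accumulate weight:
  km 2 (Calder, w=30) → cum 30
  km 5 (Granby, w=5) → cum 35
  km 12 (Holt, w=80) → cum 115
  km 14 (Fenton, w=70) → cum 185
  km 33 (Brookfield, w=75) → cum 260
  km 46 (Elwood, w=120) → cum 380  ≥ 295 → median here
  km 50 (Ashton, w=120) → cum 500
  km 55 (Denby, w=90) → cum 590
Optimal location: km 46.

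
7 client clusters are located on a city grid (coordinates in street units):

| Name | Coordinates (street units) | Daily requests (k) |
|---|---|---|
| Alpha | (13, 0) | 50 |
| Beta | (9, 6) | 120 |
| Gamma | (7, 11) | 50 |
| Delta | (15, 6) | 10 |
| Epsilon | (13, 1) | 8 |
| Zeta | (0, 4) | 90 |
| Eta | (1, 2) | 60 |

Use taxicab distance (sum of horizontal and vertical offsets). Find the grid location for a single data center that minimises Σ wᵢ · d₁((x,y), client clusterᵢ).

Manhattan distance separates: Σwᵢ(|x−xᵢ|+|y−yᵢ|) = Σwᵢ|x−xᵢ| + Σwᵢ|y−yᵢ|, so x and y are optimised independently as 1-D weighted medians.
Total weight W = 388; half = 194.
x-coordinate, sorted with cumulative weight:
  x=0 (Zeta, w=90) cum 90
  x=1 (Eta, w=60) cum 150
  x=7 (Gamma, w=50) cum 200  ← median
  x=9 (Beta, w=120) cum 320
  x=13 (Alpha, w=50) cum 370
  x=13 (Epsilon, w=8) cum 378
  x=15 (Delta, w=10) cum 388
⇒ x* = 7
y-coordinate, sorted with cumulative weight:
  y=0 (Alpha, w=50) cum 50
  y=1 (Epsilon, w=8) cum 58
  y=2 (Eta, w=60) cum 118
  y=4 (Zeta, w=90) cum 208  ← median
  y=6 (Beta, w=120) cum 328
  y=6 (Delta, w=10) cum 338
  y=11 (Gamma, w=50) cum 388
⇒ y* = 4

(7, 4)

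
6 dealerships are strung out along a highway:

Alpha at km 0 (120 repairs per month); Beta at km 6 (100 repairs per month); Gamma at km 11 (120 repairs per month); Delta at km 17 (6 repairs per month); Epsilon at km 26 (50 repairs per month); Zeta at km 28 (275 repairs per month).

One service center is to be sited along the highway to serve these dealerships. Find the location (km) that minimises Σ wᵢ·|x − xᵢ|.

For a sum of weighted absolute distances on a line, the optimum is the weighted median (not the mean). Total weight W = 671; half-weight = 335.5.
Sort by position and accumulate weight:
  km 0 (Alpha, w=120) → cum 120
  km 6 (Beta, w=100) → cum 220
  km 11 (Gamma, w=120) → cum 340  ≥ 335.5 → median here
  km 17 (Delta, w=6) → cum 346
  km 26 (Epsilon, w=50) → cum 396
  km 28 (Zeta, w=275) → cum 671
Optimal location: km 11.

x = 11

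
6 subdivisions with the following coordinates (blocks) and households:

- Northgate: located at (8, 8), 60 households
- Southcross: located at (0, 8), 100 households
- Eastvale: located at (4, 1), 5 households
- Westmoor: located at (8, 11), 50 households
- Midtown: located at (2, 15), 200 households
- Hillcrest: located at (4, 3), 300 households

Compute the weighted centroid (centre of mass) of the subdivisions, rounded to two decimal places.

The minimiser of Σwᵢ‖p−pᵢ‖² is the weighted centroid p* = (Σwᵢpᵢ)/(Σwᵢ).
Σwᵢ = 715.
Σwᵢxᵢ = 60·8 + 100·0 + 5·4 + 50·8 + 200·2 + 300·4 = 2500.
Σwᵢyᵢ = 60·8 + 100·8 + 5·1 + 50·11 + 200·15 + 300·3 = 5735.
x* = 2500/715 = 3.50, y* = 5735/715 = 8.02.

(3.50, 8.02)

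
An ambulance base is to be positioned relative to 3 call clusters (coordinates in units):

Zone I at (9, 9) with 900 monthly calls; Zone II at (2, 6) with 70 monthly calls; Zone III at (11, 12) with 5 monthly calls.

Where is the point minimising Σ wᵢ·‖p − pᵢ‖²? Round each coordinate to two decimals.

(8.51, 8.80)

The minimiser of Σwᵢ‖p−pᵢ‖² is the weighted centroid p* = (Σwᵢpᵢ)/(Σwᵢ).
Σwᵢ = 975.
Σwᵢxᵢ = 900·9 + 70·2 + 5·11 = 8295.
Σwᵢyᵢ = 900·9 + 70·6 + 5·12 = 8580.
x* = 8295/975 = 8.51, y* = 8580/975 = 8.80.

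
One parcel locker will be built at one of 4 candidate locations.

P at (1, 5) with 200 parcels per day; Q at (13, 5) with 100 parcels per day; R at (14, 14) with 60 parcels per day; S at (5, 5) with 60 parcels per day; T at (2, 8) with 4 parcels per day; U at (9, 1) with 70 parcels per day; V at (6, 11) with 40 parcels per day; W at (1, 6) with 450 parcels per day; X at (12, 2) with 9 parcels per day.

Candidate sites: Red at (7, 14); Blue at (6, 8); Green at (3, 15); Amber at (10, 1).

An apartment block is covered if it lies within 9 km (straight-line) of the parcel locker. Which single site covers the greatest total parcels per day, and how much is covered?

Blue, covering 933

Coverage radius r = 9 km; a point is covered iff (Δx)²+(Δy)² ≤ 9² = 81.
  Red (7, 14): covers {R, T, V} → 104
  Blue (6, 8): covers {P, Q, S, T, U, V, W, X} → 933
  Green (3, 15): covers {T, V} → 44
  Amber (10, 1): covers {Q, S, U, X} → 239
Maximum coverage at Blue: 933 parcels per day.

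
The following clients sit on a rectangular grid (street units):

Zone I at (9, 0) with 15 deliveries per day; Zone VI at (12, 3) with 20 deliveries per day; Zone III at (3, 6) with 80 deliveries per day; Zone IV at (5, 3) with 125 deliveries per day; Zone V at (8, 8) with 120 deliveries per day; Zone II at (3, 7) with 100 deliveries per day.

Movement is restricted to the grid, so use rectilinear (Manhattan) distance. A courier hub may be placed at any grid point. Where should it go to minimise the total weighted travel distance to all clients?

(5, 6)

Manhattan distance separates: Σwᵢ(|x−xᵢ|+|y−yᵢ|) = Σwᵢ|x−xᵢ| + Σwᵢ|y−yᵢ|, so x and y are optimised independently as 1-D weighted medians.
Total weight W = 460; half = 230.
x-coordinate, sorted with cumulative weight:
  x=3 (Zone III, w=80) cum 80
  x=3 (Zone II, w=100) cum 180
  x=5 (Zone IV, w=125) cum 305  ← median
  x=8 (Zone V, w=120) cum 425
  x=9 (Zone I, w=15) cum 440
  x=12 (Zone VI, w=20) cum 460
⇒ x* = 5
y-coordinate, sorted with cumulative weight:
  y=0 (Zone I, w=15) cum 15
  y=3 (Zone VI, w=20) cum 35
  y=3 (Zone IV, w=125) cum 160
  y=6 (Zone III, w=80) cum 240  ← median
  y=7 (Zone II, w=100) cum 340
  y=8 (Zone V, w=120) cum 460
⇒ y* = 6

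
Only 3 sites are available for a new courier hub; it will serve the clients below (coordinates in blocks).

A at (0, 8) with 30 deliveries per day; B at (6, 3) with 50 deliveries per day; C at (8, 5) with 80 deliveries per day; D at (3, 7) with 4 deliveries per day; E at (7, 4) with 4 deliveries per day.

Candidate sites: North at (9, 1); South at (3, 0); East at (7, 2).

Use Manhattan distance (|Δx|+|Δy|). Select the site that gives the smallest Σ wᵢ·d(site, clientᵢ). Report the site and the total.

East, total 854 blocks

Total weighted distance at each candidate:
  North (9, 1): total = 1198
  South (3, 0): total = 1490
  East (7, 2): total = 854
Minimum is at East with total 854 blocks.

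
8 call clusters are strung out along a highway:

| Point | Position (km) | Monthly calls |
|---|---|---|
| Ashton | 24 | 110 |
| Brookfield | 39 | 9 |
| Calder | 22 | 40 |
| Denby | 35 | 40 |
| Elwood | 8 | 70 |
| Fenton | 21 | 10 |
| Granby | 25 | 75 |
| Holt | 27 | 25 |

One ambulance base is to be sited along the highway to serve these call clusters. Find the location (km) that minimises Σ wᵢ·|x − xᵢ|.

For a sum of weighted absolute distances on a line, the optimum is the weighted median (not the mean). Total weight W = 379; half-weight = 189.5.
Sort by position and accumulate weight:
  km 8 (Elwood, w=70) → cum 70
  km 21 (Fenton, w=10) → cum 80
  km 22 (Calder, w=40) → cum 120
  km 24 (Ashton, w=110) → cum 230  ≥ 189.5 → median here
  km 25 (Granby, w=75) → cum 305
  km 27 (Holt, w=25) → cum 330
  km 35 (Denby, w=40) → cum 370
  km 39 (Brookfield, w=9) → cum 379
Optimal location: km 24.

x = 24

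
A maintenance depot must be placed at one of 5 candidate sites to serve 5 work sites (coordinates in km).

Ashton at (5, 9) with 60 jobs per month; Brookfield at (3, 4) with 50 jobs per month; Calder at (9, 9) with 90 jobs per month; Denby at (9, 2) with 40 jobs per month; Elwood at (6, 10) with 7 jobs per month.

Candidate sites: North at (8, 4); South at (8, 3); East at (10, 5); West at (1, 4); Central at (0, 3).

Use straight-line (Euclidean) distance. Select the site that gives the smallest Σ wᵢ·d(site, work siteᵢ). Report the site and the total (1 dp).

North, total 1192.5 km

Total weighted distance at each candidate:
  North (8, 4): total = 1192.5
  South (8, 3): total = 1312.4
  East (10, 5): total = 1280.1
  West (1, 4): total = 1717.8
  Central (0, 3): total = 2027.0
Minimum is at North with total 1192.5 km.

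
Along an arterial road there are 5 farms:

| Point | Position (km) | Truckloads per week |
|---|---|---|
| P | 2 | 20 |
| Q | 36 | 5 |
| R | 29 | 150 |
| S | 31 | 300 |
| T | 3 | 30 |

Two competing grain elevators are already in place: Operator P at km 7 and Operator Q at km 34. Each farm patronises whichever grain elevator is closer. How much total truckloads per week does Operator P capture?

The indifferent point is the midpoint (7+34)/2 = 20.5; farms left of it (closer to Operator P at 7) go to Operator P, those right go to Operator Q.
  P at 2 (w=20) → Operator P
  T at 3 (w=30) → Operator P
  R at 29 (w=150) → Operator Q
  S at 31 (w=300) → Operator Q
  Q at 36 (w=5) → Operator Q
Operator P captures 50; Operator Q captures 455.

50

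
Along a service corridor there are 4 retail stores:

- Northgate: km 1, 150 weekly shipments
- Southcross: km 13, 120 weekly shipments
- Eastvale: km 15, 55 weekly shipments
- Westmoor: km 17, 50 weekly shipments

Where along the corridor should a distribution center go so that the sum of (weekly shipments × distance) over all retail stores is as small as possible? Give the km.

x = 13

For a sum of weighted absolute distances on a line, the optimum is the weighted median (not the mean). Total weight W = 375; half-weight = 187.5.
Sort by position and accumulate weight:
  km 1 (Northgate, w=150) → cum 150
  km 13 (Southcross, w=120) → cum 270  ≥ 187.5 → median here
  km 15 (Eastvale, w=55) → cum 325
  km 17 (Westmoor, w=50) → cum 375
Optimal location: km 13.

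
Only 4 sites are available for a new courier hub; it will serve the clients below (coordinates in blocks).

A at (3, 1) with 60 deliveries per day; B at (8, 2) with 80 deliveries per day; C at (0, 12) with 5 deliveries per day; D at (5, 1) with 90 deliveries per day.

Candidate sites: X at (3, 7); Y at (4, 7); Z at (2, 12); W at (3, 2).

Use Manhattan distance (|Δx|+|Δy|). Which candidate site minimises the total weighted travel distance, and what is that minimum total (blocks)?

Total weighted distance at each candidate:
  X (3, 7): total = 1920
  Y (4, 7): total = 1815
  Z (2, 12): total = 3270
  W (3, 2): total = 795
Minimum is at W with total 795 blocks.

W, total 795 blocks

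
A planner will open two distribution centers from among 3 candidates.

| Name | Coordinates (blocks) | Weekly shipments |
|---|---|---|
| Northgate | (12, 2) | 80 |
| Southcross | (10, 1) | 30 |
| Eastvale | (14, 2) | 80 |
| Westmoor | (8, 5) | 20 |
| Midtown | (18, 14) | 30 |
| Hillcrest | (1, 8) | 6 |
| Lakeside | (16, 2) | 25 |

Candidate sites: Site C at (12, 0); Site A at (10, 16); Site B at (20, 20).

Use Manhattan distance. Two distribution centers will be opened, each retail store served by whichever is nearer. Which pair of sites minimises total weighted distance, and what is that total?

{Site C, Site B}, total 1254

Evaluate every pair (each demand assigned to the nearer of the two):
  {Site C, Site B}: total = 1254
  {Site C, Site A}: total = 1302
  {Site A, Site B}: total = 4272
Best pair: {Site C, Site B} with total 1254.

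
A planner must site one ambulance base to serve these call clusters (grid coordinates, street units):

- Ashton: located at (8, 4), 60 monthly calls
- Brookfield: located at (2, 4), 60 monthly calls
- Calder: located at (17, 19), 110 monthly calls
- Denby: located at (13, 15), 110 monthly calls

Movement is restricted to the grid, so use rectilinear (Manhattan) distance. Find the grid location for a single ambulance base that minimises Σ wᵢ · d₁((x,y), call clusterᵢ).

(13, 15)

Manhattan distance separates: Σwᵢ(|x−xᵢ|+|y−yᵢ|) = Σwᵢ|x−xᵢ| + Σwᵢ|y−yᵢ|, so x and y are optimised independently as 1-D weighted medians.
Total weight W = 340; half = 170.
x-coordinate, sorted with cumulative weight:
  x=2 (Brookfield, w=60) cum 60
  x=8 (Ashton, w=60) cum 120
  x=13 (Denby, w=110) cum 230  ← median
  x=17 (Calder, w=110) cum 340
⇒ x* = 13
y-coordinate, sorted with cumulative weight:
  y=4 (Ashton, w=60) cum 60
  y=4 (Brookfield, w=60) cum 120
  y=15 (Denby, w=110) cum 230  ← median
  y=19 (Calder, w=110) cum 340
⇒ y* = 15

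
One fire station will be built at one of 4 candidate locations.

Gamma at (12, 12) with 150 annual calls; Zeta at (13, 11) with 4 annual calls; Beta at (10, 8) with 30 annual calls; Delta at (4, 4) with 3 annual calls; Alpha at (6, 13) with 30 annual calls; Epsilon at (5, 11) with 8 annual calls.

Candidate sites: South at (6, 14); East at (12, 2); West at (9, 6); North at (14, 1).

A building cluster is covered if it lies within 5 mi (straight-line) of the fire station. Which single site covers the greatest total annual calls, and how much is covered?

Coverage radius r = 5 mi; a point is covered iff (Δx)²+(Δy)² ≤ 5² = 25.
  South (6, 14): covers {Alpha, Epsilon} → 38
  East (12, 2): covers {none} → 0
  West (9, 6): covers {Beta} → 30
  North (14, 1): covers {none} → 0
Maximum coverage at South: 38 annual calls.

South, covering 38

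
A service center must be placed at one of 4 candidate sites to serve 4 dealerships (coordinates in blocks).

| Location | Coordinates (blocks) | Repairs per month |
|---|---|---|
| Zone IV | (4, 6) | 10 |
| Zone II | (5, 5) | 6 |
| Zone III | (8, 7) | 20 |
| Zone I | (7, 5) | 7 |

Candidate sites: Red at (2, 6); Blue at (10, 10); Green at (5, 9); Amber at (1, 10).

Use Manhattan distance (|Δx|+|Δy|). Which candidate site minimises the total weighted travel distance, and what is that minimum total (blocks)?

Total weighted distance at each candidate:
  Red (2, 6): total = 226
  Blue (10, 10): total = 316
  Green (5, 9): total = 206
  Amber (1, 10): total = 401
Minimum is at Green with total 206 blocks.

Green, total 206 blocks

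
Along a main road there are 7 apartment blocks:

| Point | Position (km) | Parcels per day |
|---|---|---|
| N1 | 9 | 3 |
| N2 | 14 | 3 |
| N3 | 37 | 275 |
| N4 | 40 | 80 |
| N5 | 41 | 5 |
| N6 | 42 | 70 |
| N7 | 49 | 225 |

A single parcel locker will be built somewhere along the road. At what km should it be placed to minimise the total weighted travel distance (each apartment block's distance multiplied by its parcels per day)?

x = 40

For a sum of weighted absolute distances on a line, the optimum is the weighted median (not the mean). Total weight W = 661; half-weight = 330.5.
Sort by position and accumulate weight:
  km 9 (N1, w=3) → cum 3
  km 14 (N2, w=3) → cum 6
  km 37 (N3, w=275) → cum 281
  km 40 (N4, w=80) → cum 361  ≥ 330.5 → median here
  km 41 (N5, w=5) → cum 366
  km 42 (N6, w=70) → cum 436
  km 49 (N7, w=225) → cum 661
Optimal location: km 40.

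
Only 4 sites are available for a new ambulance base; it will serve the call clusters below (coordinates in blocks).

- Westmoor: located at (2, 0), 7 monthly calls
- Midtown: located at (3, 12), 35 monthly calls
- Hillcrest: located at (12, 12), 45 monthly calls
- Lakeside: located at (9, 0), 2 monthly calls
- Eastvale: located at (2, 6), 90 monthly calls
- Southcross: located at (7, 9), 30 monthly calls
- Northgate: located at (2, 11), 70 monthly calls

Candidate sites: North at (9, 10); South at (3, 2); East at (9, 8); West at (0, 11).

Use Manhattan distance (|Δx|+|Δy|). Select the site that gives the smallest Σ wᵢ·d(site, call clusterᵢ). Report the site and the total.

West, total 1896 blocks

Total weighted distance at each candidate:
  North (9, 10): total = 2284
  South (3, 2): total = 2722
  East (9, 8): total = 2386
  West (0, 11): total = 1896
Minimum is at West with total 1896 blocks.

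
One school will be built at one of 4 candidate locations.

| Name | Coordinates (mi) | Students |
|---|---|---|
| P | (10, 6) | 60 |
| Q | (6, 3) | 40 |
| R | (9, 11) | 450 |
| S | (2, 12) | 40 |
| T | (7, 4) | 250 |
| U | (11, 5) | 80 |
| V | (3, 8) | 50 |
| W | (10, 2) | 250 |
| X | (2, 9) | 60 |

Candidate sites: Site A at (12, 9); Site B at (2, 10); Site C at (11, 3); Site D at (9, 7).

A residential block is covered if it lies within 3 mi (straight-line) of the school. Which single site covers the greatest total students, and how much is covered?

Coverage radius r = 3 mi; a point is covered iff (Δx)²+(Δy)² ≤ 3² = 9.
  Site A (12, 9): covers {none} → 0
  Site B (2, 10): covers {S, V, X} → 150
  Site C (11, 3): covers {U, W} → 330
  Site D (9, 7): covers {P, U} → 140
Maximum coverage at Site C: 330 students.

Site C, covering 330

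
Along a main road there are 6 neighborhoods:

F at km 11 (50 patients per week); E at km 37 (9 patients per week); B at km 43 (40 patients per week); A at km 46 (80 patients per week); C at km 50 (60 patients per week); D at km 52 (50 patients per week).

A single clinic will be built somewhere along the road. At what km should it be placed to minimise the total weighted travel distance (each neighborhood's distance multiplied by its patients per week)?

For a sum of weighted absolute distances on a line, the optimum is the weighted median (not the mean). Total weight W = 289; half-weight = 144.5.
Sort by position and accumulate weight:
  km 11 (F, w=50) → cum 50
  km 37 (E, w=9) → cum 59
  km 43 (B, w=40) → cum 99
  km 46 (A, w=80) → cum 179  ≥ 144.5 → median here
  km 50 (C, w=60) → cum 239
  km 52 (D, w=50) → cum 289
Optimal location: km 46.

x = 46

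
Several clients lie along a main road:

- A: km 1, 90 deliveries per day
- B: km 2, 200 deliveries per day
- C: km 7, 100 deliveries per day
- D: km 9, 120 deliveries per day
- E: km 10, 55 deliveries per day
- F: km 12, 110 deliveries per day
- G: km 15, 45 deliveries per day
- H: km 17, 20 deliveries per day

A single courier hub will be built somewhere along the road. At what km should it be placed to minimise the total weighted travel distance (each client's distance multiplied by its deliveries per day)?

For a sum of weighted absolute distances on a line, the optimum is the weighted median (not the mean). Total weight W = 740; half-weight = 370.
Sort by position and accumulate weight:
  km 1 (A, w=90) → cum 90
  km 2 (B, w=200) → cum 290
  km 7 (C, w=100) → cum 390  ≥ 370 → median here
  km 9 (D, w=120) → cum 510
  km 10 (E, w=55) → cum 565
  km 12 (F, w=110) → cum 675
  km 15 (G, w=45) → cum 720
  km 17 (H, w=20) → cum 740
Optimal location: km 7.

x = 7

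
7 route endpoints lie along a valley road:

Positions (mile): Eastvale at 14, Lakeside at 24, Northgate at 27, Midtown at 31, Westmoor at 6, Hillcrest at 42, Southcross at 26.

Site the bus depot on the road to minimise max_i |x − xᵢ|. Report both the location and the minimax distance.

location 24, max distance 18

The 1-center on a line is the midpoint of the two extreme points: leftmost at 6, rightmost at 42.
Optimal location = (6 + 42)/2 = 24; maximum distance = (42 − 6)/2 = 18.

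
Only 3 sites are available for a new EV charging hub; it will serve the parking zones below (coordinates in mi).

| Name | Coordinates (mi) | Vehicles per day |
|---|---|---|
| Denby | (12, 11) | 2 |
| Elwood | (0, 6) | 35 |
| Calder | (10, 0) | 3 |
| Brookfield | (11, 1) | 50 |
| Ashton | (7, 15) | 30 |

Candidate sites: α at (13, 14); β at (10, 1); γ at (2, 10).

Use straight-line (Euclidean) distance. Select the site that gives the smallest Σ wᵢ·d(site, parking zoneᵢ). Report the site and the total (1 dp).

Total weighted distance at each candidate:
  α (13, 14): total = 1423.7
  β (10, 1): total = 894.2
  γ (2, 10): total = 1063.6
Minimum is at β with total 894.2 mi.

β, total 894.2 mi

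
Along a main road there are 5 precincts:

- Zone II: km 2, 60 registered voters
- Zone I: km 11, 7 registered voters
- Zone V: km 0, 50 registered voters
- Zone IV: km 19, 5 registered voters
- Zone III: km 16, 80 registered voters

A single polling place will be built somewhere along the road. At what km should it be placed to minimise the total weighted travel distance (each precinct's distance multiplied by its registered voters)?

x = 2

For a sum of weighted absolute distances on a line, the optimum is the weighted median (not the mean). Total weight W = 202; half-weight = 101.
Sort by position and accumulate weight:
  km 0 (Zone V, w=50) → cum 50
  km 2 (Zone II, w=60) → cum 110  ≥ 101 → median here
  km 11 (Zone I, w=7) → cum 117
  km 16 (Zone III, w=80) → cum 197
  km 19 (Zone IV, w=5) → cum 202
Optimal location: km 2.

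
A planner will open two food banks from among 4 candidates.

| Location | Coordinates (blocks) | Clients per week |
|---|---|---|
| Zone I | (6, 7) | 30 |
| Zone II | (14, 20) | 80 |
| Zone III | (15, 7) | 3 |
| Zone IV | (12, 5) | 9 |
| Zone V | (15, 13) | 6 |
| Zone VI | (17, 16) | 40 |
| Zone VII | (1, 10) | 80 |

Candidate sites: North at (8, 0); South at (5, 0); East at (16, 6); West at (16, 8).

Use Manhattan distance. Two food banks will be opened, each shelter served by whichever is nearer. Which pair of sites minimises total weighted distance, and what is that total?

{South, West}, total 2945

Evaluate every pair (each demand assigned to the nearer of the two):
  {South, West}: total = 2945
  {South, East}: total = 3179
  {North, West}: total = 3215
  {East, West}: total = 3257
  {North, East}: total = 3449
  {North, South}: total = 4683
Best pair: {South, West} with total 2945.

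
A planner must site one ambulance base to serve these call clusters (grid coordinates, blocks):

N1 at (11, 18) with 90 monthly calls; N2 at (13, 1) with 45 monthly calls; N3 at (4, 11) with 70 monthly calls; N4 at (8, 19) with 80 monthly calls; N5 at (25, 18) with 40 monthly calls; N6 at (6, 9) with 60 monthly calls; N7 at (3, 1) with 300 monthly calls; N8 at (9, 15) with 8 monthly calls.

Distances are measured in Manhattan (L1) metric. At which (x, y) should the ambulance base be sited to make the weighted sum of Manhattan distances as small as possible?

Manhattan distance separates: Σwᵢ(|x−xᵢ|+|y−yᵢ|) = Σwᵢ|x−xᵢ| + Σwᵢ|y−yᵢ|, so x and y are optimised independently as 1-D weighted medians.
Total weight W = 693; half = 346.5.
x-coordinate, sorted with cumulative weight:
  x=3 (N7, w=300) cum 300
  x=4 (N3, w=70) cum 370  ← median
  x=6 (N6, w=60) cum 430
  x=8 (N4, w=80) cum 510
  x=9 (N8, w=8) cum 518
  x=11 (N1, w=90) cum 608
  x=13 (N2, w=45) cum 653
  x=25 (N5, w=40) cum 693
⇒ x* = 4
y-coordinate, sorted with cumulative weight:
  y=1 (N2, w=45) cum 45
  y=1 (N7, w=300) cum 345
  y=9 (N6, w=60) cum 405  ← median
  y=11 (N3, w=70) cum 475
  y=15 (N8, w=8) cum 483
  y=18 (N1, w=90) cum 573
  y=18 (N5, w=40) cum 613
  y=19 (N4, w=80) cum 693
⇒ y* = 9

(4, 9)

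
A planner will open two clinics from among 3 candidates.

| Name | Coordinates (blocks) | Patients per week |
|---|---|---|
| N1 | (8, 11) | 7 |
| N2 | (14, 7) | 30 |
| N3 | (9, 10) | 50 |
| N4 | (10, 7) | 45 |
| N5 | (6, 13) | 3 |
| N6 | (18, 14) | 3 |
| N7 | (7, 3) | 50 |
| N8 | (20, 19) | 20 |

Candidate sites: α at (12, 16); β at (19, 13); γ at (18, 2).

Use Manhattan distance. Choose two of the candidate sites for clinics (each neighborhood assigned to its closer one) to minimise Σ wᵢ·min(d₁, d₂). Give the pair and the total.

{α, γ}, total 2149

Evaluate every pair (each demand assigned to the nearer of the two):
  {α, γ}: total = 2149
  {β, γ}: total = 2381
  {α, β}: total = 2411
Best pair: {α, γ} with total 2149.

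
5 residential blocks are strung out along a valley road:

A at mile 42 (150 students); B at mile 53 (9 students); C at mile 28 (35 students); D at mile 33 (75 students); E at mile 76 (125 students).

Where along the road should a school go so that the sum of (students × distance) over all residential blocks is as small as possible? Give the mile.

x = 42

For a sum of weighted absolute distances on a line, the optimum is the weighted median (not the mean). Total weight W = 394; half-weight = 197.
Sort by position and accumulate weight:
  mile 28 (C, w=35) → cum 35
  mile 33 (D, w=75) → cum 110
  mile 42 (A, w=150) → cum 260  ≥ 197 → median here
  mile 53 (B, w=9) → cum 269
  mile 76 (E, w=125) → cum 394
Optimal location: mile 42.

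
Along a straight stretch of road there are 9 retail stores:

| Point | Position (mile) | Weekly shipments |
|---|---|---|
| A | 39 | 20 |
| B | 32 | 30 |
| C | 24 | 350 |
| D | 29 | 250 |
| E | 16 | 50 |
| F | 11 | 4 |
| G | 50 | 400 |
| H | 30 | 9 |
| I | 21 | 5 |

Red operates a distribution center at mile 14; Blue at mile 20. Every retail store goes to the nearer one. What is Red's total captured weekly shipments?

54

The indifferent point is the midpoint (14+20)/2 = 17; retail stores left of it (closer to Red at 14) go to Red, those right go to Blue.
  F at 11 (w=4) → Red
  E at 16 (w=50) → Red
  I at 21 (w=5) → Blue
  C at 24 (w=350) → Blue
  D at 29 (w=250) → Blue
  H at 30 (w=9) → Blue
  B at 32 (w=30) → Blue
  A at 39 (w=20) → Blue
  G at 50 (w=400) → Blue
Red captures 54; Blue captures 1064.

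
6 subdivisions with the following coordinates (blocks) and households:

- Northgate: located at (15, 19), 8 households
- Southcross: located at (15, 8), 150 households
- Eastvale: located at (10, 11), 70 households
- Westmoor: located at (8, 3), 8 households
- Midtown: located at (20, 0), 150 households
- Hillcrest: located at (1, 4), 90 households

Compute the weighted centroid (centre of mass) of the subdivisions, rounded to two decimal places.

The minimiser of Σwᵢ‖p−pᵢ‖² is the weighted centroid p* = (Σwᵢpᵢ)/(Σwᵢ).
Σwᵢ = 476.
Σwᵢxᵢ = 8·15 + 150·15 + 70·10 + 8·8 + 150·20 + 90·1 = 6224.
Σwᵢyᵢ = 8·19 + 150·8 + 70·11 + 8·3 + 150·0 + 90·4 = 2506.
x* = 6224/476 = 13.08, y* = 2506/476 = 5.26.

(13.08, 5.26)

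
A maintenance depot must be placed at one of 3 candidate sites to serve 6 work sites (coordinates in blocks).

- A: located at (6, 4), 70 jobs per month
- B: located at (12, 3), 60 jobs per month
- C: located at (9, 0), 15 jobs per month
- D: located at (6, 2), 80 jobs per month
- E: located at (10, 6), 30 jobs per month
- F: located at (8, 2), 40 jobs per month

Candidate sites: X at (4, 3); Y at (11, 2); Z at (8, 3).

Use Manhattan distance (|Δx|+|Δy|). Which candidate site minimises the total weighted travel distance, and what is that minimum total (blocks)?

Z, total 940 blocks

Total weighted distance at each candidate:
  X (4, 3): total = 1520
  Y (11, 2): total = 1340
  Z (8, 3): total = 940
Minimum is at Z with total 940 blocks.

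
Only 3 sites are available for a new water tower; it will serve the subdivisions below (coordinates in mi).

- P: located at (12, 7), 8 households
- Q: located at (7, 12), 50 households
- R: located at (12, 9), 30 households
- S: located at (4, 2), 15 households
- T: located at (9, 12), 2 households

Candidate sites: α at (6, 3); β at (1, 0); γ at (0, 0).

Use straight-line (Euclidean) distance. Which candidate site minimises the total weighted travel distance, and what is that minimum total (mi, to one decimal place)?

Total weighted distance at each candidate:
  α (6, 3): total = 817.5
  β (1, 0): total = 1284.4
  γ (0, 0): total = 1352.8
Minimum is at α with total 817.5 mi.

α, total 817.5 mi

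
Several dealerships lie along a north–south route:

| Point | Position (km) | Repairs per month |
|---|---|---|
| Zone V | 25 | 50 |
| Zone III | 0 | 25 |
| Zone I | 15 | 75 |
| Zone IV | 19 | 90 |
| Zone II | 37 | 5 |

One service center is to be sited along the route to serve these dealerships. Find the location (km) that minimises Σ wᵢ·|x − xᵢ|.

For a sum of weighted absolute distances on a line, the optimum is the weighted median (not the mean). Total weight W = 245; half-weight = 122.5.
Sort by position and accumulate weight:
  km 0 (Zone III, w=25) → cum 25
  km 15 (Zone I, w=75) → cum 100
  km 19 (Zone IV, w=90) → cum 190  ≥ 122.5 → median here
  km 25 (Zone V, w=50) → cum 240
  km 37 (Zone II, w=5) → cum 245
Optimal location: km 19.

x = 19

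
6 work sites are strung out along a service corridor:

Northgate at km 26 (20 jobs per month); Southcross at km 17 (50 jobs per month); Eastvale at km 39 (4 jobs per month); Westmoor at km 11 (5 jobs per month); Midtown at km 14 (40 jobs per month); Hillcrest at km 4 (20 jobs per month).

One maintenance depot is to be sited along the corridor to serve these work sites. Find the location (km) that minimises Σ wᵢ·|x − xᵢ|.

x = 17

For a sum of weighted absolute distances on a line, the optimum is the weighted median (not the mean). Total weight W = 139; half-weight = 69.5.
Sort by position and accumulate weight:
  km 4 (Hillcrest, w=20) → cum 20
  km 11 (Westmoor, w=5) → cum 25
  km 14 (Midtown, w=40) → cum 65
  km 17 (Southcross, w=50) → cum 115  ≥ 69.5 → median here
  km 26 (Northgate, w=20) → cum 135
  km 39 (Eastvale, w=4) → cum 139
Optimal location: km 17.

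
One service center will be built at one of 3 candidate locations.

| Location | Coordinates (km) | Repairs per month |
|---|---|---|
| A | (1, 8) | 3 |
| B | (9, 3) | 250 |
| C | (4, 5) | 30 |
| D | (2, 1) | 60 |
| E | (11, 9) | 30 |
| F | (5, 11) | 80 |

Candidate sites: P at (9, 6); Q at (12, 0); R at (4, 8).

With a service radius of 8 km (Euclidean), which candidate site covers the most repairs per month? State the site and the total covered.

Coverage radius r = 8 km; a point is covered iff (Δx)²+(Δy)² ≤ 8² = 64.
  P (9, 6): covers {B, C, E, F} → 390
  Q (12, 0): covers {B} → 250
  R (4, 8): covers {A, B, C, D, E, F} → 453
Maximum coverage at R: 453 repairs per month.

R, covering 453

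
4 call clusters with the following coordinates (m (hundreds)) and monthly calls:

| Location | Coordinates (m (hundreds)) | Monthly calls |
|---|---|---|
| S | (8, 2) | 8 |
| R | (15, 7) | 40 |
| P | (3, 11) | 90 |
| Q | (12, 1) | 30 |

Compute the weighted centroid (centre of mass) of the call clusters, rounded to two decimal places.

(7.70, 7.83)

The minimiser of Σwᵢ‖p−pᵢ‖² is the weighted centroid p* = (Σwᵢpᵢ)/(Σwᵢ).
Σwᵢ = 168.
Σwᵢxᵢ = 8·8 + 40·15 + 90·3 + 30·12 = 1294.
Σwᵢyᵢ = 8·2 + 40·7 + 90·11 + 30·1 = 1316.
x* = 1294/168 = 7.70, y* = 1316/168 = 7.83.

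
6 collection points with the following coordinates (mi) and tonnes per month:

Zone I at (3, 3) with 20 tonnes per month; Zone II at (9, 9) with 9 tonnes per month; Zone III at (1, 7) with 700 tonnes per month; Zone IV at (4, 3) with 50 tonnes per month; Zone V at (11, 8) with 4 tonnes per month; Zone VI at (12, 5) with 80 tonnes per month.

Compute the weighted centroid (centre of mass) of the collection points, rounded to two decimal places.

The minimiser of Σwᵢ‖p−pᵢ‖² is the weighted centroid p* = (Σwᵢpᵢ)/(Σwᵢ).
Σwᵢ = 863.
Σwᵢxᵢ = 20·3 + 9·9 + 700·1 + 50·4 + 4·11 + 80·12 = 2045.
Σwᵢyᵢ = 20·3 + 9·9 + 700·7 + 50·3 + 4·8 + 80·5 = 5623.
x* = 2045/863 = 2.37, y* = 5623/863 = 6.52.

(2.37, 6.52)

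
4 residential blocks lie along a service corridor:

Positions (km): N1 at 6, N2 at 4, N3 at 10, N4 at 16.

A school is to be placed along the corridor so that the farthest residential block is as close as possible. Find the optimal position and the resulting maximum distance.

The 1-center on a line is the midpoint of the two extreme points: leftmost at 4, rightmost at 16.
Optimal location = (4 + 16)/2 = 10; maximum distance = (16 − 4)/2 = 6.

location 10, max distance 6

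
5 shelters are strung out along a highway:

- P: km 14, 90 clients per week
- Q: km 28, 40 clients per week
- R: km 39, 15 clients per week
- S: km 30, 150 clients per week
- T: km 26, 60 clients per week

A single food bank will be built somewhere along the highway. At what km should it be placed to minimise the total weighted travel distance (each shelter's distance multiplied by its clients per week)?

For a sum of weighted absolute distances on a line, the optimum is the weighted median (not the mean). Total weight W = 355; half-weight = 177.5.
Sort by position and accumulate weight:
  km 14 (P, w=90) → cum 90
  km 26 (T, w=60) → cum 150
  km 28 (Q, w=40) → cum 190  ≥ 177.5 → median here
  km 30 (S, w=150) → cum 340
  km 39 (R, w=15) → cum 355
Optimal location: km 28.

x = 28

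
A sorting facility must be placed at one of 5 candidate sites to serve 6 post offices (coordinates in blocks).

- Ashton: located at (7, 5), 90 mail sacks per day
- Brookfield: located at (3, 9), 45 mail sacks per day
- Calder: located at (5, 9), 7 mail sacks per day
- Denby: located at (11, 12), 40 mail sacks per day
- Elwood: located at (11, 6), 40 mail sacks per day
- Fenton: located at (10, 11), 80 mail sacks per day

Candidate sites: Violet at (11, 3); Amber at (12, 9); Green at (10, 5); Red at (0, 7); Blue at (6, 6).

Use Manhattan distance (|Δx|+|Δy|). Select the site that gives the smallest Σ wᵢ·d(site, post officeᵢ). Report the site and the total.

Total weighted distance at each candidate:
  Violet (11, 3): total = 2454
  Amber (12, 9): total = 1904
  Green (10, 5): total = 1708
  Red (0, 7): total = 3324
  Blue (6, 6): total = 1838
Minimum is at Green with total 1708 blocks.

Green, total 1708 blocks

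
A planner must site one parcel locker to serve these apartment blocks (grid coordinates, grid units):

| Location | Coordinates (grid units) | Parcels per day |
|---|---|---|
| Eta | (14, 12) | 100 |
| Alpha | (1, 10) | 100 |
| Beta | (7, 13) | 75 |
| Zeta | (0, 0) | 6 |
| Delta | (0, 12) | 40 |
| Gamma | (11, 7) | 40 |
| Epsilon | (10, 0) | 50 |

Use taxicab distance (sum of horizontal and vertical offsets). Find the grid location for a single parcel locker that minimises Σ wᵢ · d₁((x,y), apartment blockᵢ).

Manhattan distance separates: Σwᵢ(|x−xᵢ|+|y−yᵢ|) = Σwᵢ|x−xᵢ| + Σwᵢ|y−yᵢ|, so x and y are optimised independently as 1-D weighted medians.
Total weight W = 411; half = 205.5.
x-coordinate, sorted with cumulative weight:
  x=0 (Zeta, w=6) cum 6
  x=0 (Delta, w=40) cum 46
  x=1 (Alpha, w=100) cum 146
  x=7 (Beta, w=75) cum 221  ← median
  x=10 (Epsilon, w=50) cum 271
  x=11 (Gamma, w=40) cum 311
  x=14 (Eta, w=100) cum 411
⇒ x* = 7
y-coordinate, sorted with cumulative weight:
  y=0 (Zeta, w=6) cum 6
  y=0 (Epsilon, w=50) cum 56
  y=7 (Gamma, w=40) cum 96
  y=10 (Alpha, w=100) cum 196
  y=12 (Eta, w=100) cum 296  ← median
  y=12 (Delta, w=40) cum 336
  y=13 (Beta, w=75) cum 411
⇒ y* = 12

(7, 12)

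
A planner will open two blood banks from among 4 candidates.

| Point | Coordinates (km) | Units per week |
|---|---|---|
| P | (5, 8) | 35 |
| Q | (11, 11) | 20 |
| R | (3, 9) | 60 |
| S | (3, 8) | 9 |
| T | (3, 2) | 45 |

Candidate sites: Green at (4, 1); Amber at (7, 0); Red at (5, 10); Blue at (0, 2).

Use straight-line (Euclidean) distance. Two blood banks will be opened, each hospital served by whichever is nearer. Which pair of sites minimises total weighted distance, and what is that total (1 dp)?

{Green, Red}, total 414.9

Evaluate every pair (each demand assigned to the nearer of the two):
  {Green, Red}: total = 414.9
  {Red, Blue}: total = 486.3
  {Amber, Red}: total = 552.5
  {Green, Blue}: total = 1072.6
  {Green, Amber}: total = 1092.6
  {Amber, Blue}: total = 1159.8
Best pair: {Green, Red} with total 414.9.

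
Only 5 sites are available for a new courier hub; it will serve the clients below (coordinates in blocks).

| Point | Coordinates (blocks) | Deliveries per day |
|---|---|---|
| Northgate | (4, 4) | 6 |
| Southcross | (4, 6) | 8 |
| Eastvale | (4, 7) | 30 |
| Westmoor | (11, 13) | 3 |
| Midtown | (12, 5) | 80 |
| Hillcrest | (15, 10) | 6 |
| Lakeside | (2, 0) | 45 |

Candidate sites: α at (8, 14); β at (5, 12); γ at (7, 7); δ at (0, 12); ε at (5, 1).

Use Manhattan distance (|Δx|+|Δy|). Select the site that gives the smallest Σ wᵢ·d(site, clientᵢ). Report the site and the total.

Total weighted distance at each candidate:
  α (8, 14): total = 2528
  β (5, 12): total = 2178
  γ (7, 7): total = 1354
  δ (0, 12): total = 2710
  ε (5, 1): total = 1510
Minimum is at γ with total 1354 blocks.

γ, total 1354 blocks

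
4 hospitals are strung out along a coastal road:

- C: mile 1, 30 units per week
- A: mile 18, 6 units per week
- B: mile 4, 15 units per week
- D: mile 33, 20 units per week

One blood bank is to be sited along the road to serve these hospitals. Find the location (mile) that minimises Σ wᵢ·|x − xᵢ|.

For a sum of weighted absolute distances on a line, the optimum is the weighted median (not the mean). Total weight W = 71; half-weight = 35.5.
Sort by position and accumulate weight:
  mile 1 (C, w=30) → cum 30
  mile 4 (B, w=15) → cum 45  ≥ 35.5 → median here
  mile 18 (A, w=6) → cum 51
  mile 33 (D, w=20) → cum 71
Optimal location: mile 4.

x = 4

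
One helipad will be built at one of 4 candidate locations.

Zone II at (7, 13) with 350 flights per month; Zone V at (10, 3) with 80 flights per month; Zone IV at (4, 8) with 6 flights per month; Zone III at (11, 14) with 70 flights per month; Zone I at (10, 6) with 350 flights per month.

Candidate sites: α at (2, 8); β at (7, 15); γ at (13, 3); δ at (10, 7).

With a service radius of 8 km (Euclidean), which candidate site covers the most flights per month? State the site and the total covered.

δ, covering 856

Coverage radius r = 8 km; a point is covered iff (Δx)²+(Δy)² ≤ 8² = 64.
  α (2, 8): covers {Zone II, Zone IV} → 356
  β (7, 15): covers {Zone II, Zone IV, Zone III} → 426
  γ (13, 3): covers {Zone V, Zone I} → 430
  δ (10, 7): covers {Zone II, Zone V, Zone IV, Zone III, Zone I} → 856
Maximum coverage at δ: 856 flights per month.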